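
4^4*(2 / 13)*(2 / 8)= 128 / 13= 9.85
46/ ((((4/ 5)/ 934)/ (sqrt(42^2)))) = 2255610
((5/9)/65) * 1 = 1/117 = 0.01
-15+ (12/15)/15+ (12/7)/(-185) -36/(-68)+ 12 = -801298/330225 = -2.43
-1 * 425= -425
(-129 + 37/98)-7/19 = -240181/1862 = -128.99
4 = 4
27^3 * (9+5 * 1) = 275562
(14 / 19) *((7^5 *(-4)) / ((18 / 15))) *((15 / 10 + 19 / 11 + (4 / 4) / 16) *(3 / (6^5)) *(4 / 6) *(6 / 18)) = -113531285 / 9751104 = -11.64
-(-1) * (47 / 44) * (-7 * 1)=-329 / 44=-7.48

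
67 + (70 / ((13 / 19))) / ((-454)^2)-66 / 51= 1496516523 / 22775818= 65.71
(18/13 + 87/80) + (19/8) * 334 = 827551/1040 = 795.72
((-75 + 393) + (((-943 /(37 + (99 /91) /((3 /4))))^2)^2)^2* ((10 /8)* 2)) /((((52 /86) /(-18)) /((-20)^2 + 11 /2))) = -4614519700718082154157306028930223077316269537 /1168301363360859102665834544052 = -3949768309302890.29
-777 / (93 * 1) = -8.35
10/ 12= 5/ 6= 0.83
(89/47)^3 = 6.79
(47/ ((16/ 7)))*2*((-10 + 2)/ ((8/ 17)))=-5593/ 8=-699.12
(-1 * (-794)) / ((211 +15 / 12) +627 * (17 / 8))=6352 / 12357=0.51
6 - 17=-11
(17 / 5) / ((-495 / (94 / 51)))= -94 / 7425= -0.01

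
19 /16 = 1.19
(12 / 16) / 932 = 3 / 3728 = 0.00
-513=-513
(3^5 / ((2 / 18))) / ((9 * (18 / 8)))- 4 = 104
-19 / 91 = -0.21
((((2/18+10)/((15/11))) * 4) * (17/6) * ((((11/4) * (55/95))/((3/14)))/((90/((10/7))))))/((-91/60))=-90508/13851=-6.53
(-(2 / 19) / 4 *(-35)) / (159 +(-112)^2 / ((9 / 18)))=35 / 959386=0.00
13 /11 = 1.18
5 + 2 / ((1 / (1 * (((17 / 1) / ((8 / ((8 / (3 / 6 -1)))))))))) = -63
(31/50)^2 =961/2500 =0.38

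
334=334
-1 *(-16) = 16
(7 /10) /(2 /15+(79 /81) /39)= 22113 /5002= 4.42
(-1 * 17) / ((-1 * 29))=17 / 29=0.59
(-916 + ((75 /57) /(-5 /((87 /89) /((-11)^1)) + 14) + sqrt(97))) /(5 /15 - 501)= 319165431 /174452794 - 3 * sqrt(97) /1502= 1.81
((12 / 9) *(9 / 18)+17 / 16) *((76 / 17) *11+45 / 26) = 88.03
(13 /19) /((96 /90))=195 /304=0.64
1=1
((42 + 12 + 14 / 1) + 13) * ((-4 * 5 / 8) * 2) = -405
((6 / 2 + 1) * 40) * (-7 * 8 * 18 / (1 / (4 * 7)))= -4515840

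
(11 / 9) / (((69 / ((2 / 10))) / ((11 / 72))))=121 / 223560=0.00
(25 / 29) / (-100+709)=25 / 17661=0.00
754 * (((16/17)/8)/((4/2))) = 754/17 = 44.35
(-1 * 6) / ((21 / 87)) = -174 / 7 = -24.86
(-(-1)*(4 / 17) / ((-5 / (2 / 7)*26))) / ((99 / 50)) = -40 / 153153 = -0.00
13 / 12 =1.08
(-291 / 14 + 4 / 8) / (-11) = 1.84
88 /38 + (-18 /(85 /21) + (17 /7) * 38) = 1019196 /11305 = 90.15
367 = 367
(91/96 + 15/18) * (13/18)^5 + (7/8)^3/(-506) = 889027091/2549657088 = 0.35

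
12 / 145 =0.08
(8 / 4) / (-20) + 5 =49 / 10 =4.90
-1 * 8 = -8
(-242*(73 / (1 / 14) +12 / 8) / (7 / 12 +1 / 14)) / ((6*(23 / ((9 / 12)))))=-20559 / 10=-2055.90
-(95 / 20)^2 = -361 / 16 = -22.56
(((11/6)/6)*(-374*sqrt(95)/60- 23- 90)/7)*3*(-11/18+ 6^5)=-176918.35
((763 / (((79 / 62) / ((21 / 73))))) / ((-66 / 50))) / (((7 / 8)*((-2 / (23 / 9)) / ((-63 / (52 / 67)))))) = -12757245550 / 824681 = -15469.31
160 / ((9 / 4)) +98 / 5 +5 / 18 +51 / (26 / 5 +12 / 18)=394741 / 3960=99.68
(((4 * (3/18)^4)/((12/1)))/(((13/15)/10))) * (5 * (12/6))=125/4212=0.03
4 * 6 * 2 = 48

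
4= 4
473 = 473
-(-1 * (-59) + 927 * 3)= -2840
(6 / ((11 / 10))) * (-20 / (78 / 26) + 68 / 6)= 25.45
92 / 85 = 1.08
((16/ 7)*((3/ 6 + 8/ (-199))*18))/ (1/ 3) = 79056/ 1393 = 56.75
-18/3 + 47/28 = -121/28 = -4.32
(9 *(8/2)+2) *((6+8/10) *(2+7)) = 11628/5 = 2325.60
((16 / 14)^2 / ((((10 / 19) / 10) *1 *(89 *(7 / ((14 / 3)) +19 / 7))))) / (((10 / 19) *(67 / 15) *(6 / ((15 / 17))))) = 173280 / 41866223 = 0.00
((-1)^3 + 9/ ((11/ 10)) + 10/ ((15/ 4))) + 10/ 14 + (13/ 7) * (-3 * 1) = 1153/ 231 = 4.99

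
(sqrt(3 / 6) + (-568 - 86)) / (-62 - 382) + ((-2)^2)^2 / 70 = 4407 / 2590 - sqrt(2) / 888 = 1.70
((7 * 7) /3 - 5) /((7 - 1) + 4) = 17 /15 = 1.13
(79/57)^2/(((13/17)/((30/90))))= 106097/126711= 0.84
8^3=512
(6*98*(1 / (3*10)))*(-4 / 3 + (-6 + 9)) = 98 / 3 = 32.67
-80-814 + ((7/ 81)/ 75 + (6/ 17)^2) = -1569352727/ 1755675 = -893.87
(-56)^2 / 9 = 3136 / 9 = 348.44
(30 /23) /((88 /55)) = 75 /92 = 0.82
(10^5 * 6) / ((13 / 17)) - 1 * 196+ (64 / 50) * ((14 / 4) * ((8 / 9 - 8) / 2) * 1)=2294380108 / 2925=784403.46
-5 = -5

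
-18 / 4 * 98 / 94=-441 / 94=-4.69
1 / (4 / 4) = 1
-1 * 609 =-609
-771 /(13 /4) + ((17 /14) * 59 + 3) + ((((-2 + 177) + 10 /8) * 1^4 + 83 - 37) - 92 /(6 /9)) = -28515 /364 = -78.34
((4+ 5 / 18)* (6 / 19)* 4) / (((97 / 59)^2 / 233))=249810484 / 536313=465.79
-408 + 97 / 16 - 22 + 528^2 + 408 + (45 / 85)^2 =1289024817 / 4624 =278768.34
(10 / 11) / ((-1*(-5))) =2 / 11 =0.18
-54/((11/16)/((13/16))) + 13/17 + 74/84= -488303/7854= -62.17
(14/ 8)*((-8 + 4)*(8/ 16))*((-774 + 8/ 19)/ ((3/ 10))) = 514430/ 57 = 9025.09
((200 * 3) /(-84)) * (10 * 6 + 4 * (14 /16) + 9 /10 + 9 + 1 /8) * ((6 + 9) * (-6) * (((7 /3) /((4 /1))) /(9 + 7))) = 220575 /128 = 1723.24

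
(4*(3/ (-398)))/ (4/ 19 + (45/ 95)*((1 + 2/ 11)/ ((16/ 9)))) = -20064/ 349643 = -0.06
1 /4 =0.25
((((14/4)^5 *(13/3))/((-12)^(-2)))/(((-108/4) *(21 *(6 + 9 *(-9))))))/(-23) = -31213/93150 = -0.34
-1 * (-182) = 182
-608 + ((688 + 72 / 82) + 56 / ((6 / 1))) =11096 / 123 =90.21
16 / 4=4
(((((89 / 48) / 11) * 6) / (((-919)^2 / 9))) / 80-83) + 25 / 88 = -491804760719 / 5945709440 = -82.72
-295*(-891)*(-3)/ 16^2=-788535/ 256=-3080.21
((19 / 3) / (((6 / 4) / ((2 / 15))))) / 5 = 76 / 675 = 0.11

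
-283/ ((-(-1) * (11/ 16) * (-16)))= 283/ 11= 25.73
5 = 5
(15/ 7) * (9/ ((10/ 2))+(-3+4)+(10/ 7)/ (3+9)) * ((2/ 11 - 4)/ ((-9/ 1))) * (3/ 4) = 613/ 308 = 1.99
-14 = -14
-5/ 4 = -1.25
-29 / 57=-0.51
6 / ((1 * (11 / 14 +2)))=2.15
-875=-875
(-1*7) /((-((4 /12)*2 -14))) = -0.52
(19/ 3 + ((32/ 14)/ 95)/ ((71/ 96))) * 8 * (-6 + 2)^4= 1846667264/ 141645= 13037.29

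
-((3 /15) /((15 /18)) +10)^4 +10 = -10985.12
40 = 40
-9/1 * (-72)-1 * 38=610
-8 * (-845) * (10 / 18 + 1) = 94640 / 9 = 10515.56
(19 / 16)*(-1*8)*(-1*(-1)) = -19 / 2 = -9.50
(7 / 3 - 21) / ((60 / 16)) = -224 / 45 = -4.98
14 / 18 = 7 / 9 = 0.78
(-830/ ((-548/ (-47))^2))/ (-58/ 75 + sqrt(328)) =-5156634375 * sqrt(82)/ 138262664336-1993898625/ 138262664336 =-0.35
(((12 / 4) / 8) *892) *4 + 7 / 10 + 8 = 13467 / 10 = 1346.70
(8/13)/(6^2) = 2/117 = 0.02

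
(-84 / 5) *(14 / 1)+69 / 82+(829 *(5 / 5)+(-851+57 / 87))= -3040313 / 11890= -255.70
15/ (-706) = -15/ 706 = -0.02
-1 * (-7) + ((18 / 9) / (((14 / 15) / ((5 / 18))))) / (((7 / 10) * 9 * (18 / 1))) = 166823 / 23814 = 7.01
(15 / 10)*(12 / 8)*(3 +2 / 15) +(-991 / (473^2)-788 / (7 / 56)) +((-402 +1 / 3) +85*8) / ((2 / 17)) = -52770347503 / 13423740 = -3931.12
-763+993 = 230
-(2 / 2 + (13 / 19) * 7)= -110 / 19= -5.79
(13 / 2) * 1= 13 / 2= 6.50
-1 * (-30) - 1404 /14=-492 /7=-70.29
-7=-7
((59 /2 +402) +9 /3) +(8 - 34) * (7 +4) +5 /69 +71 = 30301 /138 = 219.57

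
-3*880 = -2640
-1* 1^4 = -1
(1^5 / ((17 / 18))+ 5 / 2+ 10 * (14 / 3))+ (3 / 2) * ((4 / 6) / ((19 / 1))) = 97439 / 1938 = 50.28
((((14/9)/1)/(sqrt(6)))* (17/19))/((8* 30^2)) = 119* sqrt(6)/3693600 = 0.00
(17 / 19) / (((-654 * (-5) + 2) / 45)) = 0.01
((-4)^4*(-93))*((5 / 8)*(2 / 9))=-9920 / 3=-3306.67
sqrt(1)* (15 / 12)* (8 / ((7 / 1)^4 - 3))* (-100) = -500 / 1199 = -0.42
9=9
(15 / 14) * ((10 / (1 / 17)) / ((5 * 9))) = 85 / 21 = 4.05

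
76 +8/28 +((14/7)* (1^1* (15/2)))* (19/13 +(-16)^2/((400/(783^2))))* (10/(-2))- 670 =-2678036755/91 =-29428975.33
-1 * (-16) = 16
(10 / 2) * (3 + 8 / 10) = 19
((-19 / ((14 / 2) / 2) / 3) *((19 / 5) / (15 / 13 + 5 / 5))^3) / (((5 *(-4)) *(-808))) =-286315237 / 465601920000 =-0.00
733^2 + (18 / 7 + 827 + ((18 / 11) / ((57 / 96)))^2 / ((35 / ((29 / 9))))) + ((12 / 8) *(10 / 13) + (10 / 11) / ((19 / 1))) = 10695066361153 / 19874855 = 538120.47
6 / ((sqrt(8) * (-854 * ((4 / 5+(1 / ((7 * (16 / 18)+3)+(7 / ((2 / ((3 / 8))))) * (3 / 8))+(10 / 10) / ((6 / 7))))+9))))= -503595 * sqrt(2) / 3173804746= -0.00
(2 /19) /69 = 0.00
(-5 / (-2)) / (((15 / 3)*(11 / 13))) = 13 / 22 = 0.59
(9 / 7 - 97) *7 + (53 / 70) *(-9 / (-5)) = -234023 / 350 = -668.64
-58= -58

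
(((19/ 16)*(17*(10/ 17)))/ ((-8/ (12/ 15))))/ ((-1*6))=19/ 96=0.20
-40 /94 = -20 /47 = -0.43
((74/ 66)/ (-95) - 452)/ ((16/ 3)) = -84.75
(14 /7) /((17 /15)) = 30 /17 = 1.76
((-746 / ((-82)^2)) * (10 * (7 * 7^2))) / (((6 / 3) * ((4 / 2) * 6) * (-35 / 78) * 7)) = 33943 / 6724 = 5.05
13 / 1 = 13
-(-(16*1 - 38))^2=-484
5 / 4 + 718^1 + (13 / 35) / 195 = 1510429 / 2100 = 719.25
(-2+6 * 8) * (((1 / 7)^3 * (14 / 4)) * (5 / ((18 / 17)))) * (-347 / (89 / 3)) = -678385 / 26166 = -25.93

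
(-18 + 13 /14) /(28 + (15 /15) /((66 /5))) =-7887 /12971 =-0.61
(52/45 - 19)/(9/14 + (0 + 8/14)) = -11242/765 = -14.70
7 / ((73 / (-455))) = -3185 / 73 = -43.63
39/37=1.05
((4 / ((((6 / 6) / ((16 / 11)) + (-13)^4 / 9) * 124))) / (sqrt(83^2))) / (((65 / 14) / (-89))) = -179424 / 76443508375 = -0.00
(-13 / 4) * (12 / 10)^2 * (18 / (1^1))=-2106 / 25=-84.24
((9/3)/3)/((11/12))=12/11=1.09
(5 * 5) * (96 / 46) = 1200 / 23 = 52.17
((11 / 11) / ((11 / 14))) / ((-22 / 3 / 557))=-11697 / 121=-96.67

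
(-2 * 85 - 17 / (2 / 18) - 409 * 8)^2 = 12924025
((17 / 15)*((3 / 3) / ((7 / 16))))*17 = 4624 / 105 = 44.04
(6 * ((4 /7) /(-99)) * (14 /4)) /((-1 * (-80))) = -1 /660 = -0.00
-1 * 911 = -911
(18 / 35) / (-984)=-3 / 5740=-0.00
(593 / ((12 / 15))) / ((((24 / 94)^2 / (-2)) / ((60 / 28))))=-32748425 / 672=-48732.78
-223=-223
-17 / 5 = -3.40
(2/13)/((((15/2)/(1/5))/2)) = 8/975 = 0.01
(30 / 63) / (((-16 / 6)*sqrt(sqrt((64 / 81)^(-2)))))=-10 / 63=-0.16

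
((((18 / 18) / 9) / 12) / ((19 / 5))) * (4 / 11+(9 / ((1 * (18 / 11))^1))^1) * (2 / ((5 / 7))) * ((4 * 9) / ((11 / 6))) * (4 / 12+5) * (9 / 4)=21672 / 2299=9.43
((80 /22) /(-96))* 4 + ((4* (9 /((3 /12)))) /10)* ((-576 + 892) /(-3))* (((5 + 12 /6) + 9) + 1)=-4254649 /165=-25785.75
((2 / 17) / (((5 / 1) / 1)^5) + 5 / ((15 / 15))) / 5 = 265627 / 265625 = 1.00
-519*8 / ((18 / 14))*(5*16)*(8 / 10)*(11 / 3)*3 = -6820352 / 3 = -2273450.67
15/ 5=3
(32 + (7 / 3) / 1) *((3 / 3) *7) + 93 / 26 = 19025 / 78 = 243.91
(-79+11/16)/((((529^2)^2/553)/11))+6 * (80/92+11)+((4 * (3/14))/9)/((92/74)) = 1875922468217141/26312491054416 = 71.29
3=3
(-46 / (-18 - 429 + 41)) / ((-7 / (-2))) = 46 / 1421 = 0.03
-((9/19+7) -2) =-104/19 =-5.47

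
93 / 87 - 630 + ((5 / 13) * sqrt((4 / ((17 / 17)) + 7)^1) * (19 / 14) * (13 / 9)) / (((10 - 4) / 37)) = -18239 / 29 + 3515 * sqrt(11) / 756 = -613.51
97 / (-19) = -5.11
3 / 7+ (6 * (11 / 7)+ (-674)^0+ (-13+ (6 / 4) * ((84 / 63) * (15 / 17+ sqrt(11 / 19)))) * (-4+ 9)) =-5393 / 119+ 10 * sqrt(209) / 19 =-37.71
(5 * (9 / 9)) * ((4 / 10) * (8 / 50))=8 / 25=0.32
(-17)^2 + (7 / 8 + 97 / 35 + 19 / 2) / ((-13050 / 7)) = 16761591 / 58000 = 288.99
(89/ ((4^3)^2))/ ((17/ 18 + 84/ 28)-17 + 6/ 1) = -801/ 260096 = -0.00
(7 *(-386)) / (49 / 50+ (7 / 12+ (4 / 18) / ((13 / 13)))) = -2431800 / 1607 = -1513.25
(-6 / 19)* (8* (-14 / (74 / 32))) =10752 / 703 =15.29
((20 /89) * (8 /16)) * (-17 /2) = -85 /89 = -0.96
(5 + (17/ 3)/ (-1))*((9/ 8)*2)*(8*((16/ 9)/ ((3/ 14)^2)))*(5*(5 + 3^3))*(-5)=10035200/ 27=371674.07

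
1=1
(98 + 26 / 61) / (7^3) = 6004 / 20923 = 0.29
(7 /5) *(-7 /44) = -49 /220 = -0.22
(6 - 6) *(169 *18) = 0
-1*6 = -6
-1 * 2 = -2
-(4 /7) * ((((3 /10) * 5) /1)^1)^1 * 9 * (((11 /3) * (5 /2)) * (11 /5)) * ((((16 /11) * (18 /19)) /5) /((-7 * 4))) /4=1782 /4655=0.38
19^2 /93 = 361 /93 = 3.88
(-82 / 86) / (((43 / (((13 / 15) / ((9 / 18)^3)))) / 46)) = -7.07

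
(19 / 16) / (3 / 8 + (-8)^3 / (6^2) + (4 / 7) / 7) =-8379 / 97130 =-0.09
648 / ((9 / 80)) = 5760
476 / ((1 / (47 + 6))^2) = 1337084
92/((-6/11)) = -506/3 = -168.67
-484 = -484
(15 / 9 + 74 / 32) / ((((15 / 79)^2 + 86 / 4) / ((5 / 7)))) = 5960155 / 45160584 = 0.13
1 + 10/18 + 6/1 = 68/9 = 7.56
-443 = -443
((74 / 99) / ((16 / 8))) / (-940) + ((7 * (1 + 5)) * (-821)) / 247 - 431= -13115792479 / 22985820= -570.60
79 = 79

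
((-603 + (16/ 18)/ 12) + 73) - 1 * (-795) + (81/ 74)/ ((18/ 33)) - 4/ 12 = 1065923/ 3996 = 266.75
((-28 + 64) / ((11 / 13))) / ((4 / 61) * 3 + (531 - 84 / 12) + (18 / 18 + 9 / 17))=80886 / 999493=0.08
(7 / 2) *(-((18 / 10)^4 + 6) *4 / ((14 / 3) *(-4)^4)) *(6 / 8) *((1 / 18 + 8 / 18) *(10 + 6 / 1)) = -92799 / 80000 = -1.16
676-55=621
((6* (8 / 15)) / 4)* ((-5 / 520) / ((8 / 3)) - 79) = -65731 / 1040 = -63.20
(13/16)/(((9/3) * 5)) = 0.05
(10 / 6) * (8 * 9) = 120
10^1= 10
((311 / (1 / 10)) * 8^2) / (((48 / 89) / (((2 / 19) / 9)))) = 2214320 / 513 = 4316.41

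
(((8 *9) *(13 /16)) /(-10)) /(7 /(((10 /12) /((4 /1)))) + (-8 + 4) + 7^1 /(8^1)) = -234 /1219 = -0.19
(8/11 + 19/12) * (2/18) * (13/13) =305/1188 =0.26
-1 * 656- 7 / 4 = -657.75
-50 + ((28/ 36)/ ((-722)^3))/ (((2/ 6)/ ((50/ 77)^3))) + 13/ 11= -449364330846964/ 9204855938817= -48.82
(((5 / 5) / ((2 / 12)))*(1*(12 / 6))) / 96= 1 / 8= 0.12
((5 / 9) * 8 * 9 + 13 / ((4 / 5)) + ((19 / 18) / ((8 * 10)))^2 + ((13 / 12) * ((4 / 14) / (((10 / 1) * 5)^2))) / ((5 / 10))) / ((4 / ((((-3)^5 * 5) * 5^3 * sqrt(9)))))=-183709377279 / 28672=-6407274.60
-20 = -20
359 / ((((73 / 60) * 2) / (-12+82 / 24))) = -184885 / 146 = -1266.34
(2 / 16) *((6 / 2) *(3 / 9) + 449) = 225 / 4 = 56.25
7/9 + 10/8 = 73/36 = 2.03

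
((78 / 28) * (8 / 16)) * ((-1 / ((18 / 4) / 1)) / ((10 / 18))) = -39 / 70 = -0.56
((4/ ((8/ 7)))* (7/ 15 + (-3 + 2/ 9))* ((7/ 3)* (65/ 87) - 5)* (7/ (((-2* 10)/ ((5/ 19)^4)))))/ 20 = -1353625/ 612248058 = -0.00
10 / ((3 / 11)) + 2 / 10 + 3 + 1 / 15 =39.93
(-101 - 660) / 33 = -761 / 33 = -23.06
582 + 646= 1228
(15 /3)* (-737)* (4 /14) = -7370 /7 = -1052.86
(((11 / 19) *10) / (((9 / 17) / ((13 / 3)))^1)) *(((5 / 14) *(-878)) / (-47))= 53360450 / 168777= 316.16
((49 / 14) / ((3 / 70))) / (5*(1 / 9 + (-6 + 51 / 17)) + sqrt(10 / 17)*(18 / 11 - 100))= 19654635 / 91352314 - 7873173*sqrt(170) / 91352314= -0.91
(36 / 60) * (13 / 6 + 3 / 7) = 109 / 70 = 1.56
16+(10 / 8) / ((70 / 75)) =971 / 56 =17.34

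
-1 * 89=-89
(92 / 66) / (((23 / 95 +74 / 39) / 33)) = 170430 / 7927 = 21.50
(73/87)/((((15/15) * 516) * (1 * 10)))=73/448920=0.00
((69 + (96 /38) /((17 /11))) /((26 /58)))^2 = 2590301025 /104329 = 24828.20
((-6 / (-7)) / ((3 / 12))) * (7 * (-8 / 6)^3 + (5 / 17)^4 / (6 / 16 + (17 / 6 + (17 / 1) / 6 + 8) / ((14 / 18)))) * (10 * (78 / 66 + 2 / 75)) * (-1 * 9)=5712874573696 / 923324655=6187.29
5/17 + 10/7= 205/119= 1.72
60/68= 15/17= 0.88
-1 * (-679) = 679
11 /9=1.22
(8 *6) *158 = 7584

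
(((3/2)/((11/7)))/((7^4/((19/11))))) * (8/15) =76/207515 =0.00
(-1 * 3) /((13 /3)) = -9 /13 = -0.69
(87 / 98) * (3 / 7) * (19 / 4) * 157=778563 / 2744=283.73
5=5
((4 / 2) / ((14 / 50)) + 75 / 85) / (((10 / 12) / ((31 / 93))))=3.21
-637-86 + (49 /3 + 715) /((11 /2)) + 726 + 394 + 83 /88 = 140161 /264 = 530.91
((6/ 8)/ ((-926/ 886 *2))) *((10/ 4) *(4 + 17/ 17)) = -33225/ 7408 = -4.49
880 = 880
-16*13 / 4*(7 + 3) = -520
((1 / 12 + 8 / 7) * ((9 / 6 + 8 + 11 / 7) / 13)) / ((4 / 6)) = 15965 / 10192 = 1.57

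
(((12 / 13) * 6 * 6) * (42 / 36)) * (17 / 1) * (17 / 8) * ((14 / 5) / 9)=28322 / 65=435.72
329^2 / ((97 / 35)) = 3788435 / 97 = 39056.03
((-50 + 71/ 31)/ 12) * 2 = -493/ 62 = -7.95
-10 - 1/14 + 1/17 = -2383/238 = -10.01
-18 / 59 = -0.31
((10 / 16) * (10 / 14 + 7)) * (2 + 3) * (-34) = -11475 / 14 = -819.64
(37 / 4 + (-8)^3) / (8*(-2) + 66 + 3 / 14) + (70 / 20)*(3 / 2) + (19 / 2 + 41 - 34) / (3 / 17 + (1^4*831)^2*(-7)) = -183404954727 / 38513506312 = -4.76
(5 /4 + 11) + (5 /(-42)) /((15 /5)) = 3077 /252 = 12.21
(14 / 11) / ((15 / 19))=266 / 165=1.61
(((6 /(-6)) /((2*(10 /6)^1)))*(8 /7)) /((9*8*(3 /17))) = -0.03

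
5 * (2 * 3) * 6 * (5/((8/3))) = 675/2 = 337.50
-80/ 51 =-1.57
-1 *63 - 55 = -118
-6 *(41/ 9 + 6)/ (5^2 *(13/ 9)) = -114/ 65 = -1.75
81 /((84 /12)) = 81 /7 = 11.57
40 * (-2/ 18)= -4.44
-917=-917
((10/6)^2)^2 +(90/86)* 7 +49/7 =76771/3483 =22.04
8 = 8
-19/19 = -1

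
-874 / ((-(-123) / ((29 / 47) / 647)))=-25346 / 3740307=-0.01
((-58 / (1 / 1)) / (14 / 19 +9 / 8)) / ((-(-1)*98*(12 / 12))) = -4408 / 13867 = -0.32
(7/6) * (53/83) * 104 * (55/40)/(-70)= -7579/4980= -1.52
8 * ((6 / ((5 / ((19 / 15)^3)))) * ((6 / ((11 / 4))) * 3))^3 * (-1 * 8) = -84590643846578176 / 324951171875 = -260318.01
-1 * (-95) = 95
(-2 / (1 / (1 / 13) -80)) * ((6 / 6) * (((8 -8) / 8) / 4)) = 0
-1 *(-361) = 361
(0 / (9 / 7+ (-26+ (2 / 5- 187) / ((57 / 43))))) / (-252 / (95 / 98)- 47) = 0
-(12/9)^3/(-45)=64/1215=0.05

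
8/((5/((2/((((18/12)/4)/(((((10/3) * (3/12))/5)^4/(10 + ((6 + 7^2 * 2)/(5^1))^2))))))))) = 20/1344519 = 0.00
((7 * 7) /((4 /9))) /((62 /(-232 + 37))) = -85995 /248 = -346.75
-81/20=-4.05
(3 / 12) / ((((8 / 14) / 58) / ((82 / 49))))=1189 / 28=42.46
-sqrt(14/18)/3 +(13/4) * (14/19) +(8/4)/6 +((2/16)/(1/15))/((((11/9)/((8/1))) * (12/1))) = 9407/2508 - sqrt(7)/9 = 3.46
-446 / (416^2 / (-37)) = 8251 / 86528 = 0.10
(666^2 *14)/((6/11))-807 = 11383797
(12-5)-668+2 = -659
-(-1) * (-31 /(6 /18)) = -93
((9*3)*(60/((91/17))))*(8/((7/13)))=220320/49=4496.33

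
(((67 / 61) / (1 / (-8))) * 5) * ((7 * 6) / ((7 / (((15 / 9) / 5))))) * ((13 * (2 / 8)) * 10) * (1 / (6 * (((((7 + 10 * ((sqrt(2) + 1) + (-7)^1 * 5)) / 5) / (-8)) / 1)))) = -386724000 / 6752029 - 34840000 * sqrt(2) / 20256087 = -59.71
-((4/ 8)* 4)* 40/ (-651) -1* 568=-369688/ 651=-567.88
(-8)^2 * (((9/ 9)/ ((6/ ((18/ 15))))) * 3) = 192/ 5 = 38.40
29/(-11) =-29/11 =-2.64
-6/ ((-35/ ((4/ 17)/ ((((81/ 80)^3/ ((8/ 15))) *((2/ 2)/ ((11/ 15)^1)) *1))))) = 2883584/ 189724437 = 0.02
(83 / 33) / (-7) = -83 / 231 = -0.36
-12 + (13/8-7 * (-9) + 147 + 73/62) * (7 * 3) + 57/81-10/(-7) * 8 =209470175/46872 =4468.98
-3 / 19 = -0.16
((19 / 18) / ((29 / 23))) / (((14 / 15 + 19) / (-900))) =-14250 / 377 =-37.80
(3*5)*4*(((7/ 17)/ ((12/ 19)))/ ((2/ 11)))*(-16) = -58520/ 17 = -3442.35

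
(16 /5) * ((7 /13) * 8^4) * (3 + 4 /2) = 458752 /13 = 35288.62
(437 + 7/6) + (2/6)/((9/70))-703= -14161/54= -262.24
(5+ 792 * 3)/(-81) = -2381/81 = -29.40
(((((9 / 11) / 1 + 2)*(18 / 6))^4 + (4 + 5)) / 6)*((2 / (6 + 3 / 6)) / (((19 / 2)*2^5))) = 12489495 / 14465308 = 0.86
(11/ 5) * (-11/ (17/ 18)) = -2178/ 85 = -25.62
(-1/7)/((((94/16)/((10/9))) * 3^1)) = -80/8883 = -0.01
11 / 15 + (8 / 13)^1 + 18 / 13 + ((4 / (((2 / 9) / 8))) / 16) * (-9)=-1174 / 15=-78.27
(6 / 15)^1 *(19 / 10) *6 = 114 / 25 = 4.56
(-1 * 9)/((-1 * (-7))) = -9/7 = -1.29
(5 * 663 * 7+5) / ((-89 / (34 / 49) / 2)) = -1578280 / 4361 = -361.91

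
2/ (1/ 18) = 36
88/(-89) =-88/89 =-0.99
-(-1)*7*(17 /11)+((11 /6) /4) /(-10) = 28439 /2640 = 10.77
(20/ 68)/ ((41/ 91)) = 455/ 697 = 0.65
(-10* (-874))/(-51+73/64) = -559360/3191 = -175.29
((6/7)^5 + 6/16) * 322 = 2590467/9604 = 269.73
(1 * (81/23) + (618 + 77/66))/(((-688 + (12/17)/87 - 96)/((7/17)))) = -0.33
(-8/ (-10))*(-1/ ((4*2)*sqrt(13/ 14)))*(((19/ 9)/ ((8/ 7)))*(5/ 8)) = -133*sqrt(182)/ 14976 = -0.12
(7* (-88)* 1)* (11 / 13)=-6776 / 13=-521.23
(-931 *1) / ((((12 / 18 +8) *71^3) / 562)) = -784833 / 4652843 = -0.17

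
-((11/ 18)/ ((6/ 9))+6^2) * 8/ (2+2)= -443/ 6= -73.83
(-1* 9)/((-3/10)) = 30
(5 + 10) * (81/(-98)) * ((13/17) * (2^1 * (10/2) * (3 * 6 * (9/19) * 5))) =-63969750/15827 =-4041.81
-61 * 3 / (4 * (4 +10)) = -183 / 56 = -3.27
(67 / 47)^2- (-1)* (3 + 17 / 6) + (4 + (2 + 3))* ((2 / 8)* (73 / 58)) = 16446823 / 1537464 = 10.70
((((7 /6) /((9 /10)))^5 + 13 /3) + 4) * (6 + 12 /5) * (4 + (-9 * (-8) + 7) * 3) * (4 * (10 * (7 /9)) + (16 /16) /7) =32665836094760 /43046721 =758846.09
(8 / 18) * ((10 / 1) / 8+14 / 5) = 9 / 5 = 1.80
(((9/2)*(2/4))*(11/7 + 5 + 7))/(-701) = -855/19628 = -0.04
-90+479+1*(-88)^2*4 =31365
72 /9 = 8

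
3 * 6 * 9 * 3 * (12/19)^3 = 839808/6859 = 122.44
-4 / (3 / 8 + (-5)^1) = 32 / 37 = 0.86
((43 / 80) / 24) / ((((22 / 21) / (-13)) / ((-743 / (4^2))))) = 2907359 / 225280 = 12.91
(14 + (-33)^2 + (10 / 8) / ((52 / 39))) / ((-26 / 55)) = -971465 / 416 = -2335.25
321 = 321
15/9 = 5/3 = 1.67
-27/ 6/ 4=-9/ 8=-1.12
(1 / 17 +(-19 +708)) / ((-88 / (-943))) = 7383.89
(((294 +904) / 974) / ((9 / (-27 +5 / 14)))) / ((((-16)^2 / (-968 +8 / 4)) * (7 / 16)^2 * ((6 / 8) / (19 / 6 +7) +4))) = 626936162 / 35579733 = 17.62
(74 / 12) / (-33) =-0.19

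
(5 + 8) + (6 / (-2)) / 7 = 88 / 7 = 12.57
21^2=441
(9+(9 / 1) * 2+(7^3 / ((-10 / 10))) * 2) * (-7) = 4613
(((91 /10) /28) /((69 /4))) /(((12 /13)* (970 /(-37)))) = -6253 /8031600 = -0.00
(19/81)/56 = 19/4536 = 0.00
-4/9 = -0.44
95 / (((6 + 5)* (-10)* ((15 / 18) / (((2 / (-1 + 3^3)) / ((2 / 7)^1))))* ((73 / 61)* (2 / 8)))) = -48678 / 52195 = -0.93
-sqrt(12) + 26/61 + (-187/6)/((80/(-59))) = 19.95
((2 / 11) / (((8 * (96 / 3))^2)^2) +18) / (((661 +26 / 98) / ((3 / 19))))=62504659058835 / 14542797918961664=0.00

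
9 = 9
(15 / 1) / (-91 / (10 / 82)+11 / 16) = -1200 / 59641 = -0.02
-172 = -172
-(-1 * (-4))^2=-16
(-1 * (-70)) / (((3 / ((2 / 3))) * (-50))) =-14 / 45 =-0.31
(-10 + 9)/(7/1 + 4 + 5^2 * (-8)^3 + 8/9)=9/115093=0.00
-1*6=-6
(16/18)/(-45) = -8/405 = -0.02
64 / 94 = 0.68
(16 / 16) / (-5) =-0.20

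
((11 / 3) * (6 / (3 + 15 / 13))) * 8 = 1144 / 27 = 42.37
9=9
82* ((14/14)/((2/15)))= 615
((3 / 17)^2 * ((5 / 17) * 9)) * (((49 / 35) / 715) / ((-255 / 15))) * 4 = -2268 / 59717515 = -0.00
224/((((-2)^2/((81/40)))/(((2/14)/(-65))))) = -81/325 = -0.25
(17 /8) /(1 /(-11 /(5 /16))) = -374 /5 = -74.80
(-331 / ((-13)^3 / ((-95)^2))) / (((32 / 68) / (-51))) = -2589967425 / 17576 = -147358.18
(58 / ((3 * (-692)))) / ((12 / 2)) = -29 / 6228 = -0.00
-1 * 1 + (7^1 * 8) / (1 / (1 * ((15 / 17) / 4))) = 193 / 17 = 11.35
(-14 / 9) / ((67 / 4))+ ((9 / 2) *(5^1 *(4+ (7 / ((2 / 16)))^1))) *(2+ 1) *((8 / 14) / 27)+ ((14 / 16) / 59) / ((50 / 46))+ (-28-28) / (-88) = 47266888391 / 547885800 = 86.27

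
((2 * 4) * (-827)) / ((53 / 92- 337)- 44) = 608672 / 34999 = 17.39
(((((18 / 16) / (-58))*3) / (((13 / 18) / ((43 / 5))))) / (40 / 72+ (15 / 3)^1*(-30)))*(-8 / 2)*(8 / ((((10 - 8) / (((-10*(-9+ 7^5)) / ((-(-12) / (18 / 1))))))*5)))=9478204308 / 2535325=3738.46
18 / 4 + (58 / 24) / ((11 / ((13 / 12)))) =7505 / 1584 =4.74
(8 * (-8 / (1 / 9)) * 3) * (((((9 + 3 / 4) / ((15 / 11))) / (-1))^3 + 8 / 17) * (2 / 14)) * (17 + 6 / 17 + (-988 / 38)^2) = 15800273274231 / 252875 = 62482543.84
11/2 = 5.50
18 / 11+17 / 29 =709 / 319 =2.22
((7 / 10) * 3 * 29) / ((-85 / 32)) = -9744 / 425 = -22.93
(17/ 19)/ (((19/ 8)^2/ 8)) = 8704/ 6859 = 1.27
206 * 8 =1648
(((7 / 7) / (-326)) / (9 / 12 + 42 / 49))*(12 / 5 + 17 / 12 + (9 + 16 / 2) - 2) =-7903 / 220050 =-0.04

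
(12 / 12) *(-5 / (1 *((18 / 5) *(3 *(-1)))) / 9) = 25 / 486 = 0.05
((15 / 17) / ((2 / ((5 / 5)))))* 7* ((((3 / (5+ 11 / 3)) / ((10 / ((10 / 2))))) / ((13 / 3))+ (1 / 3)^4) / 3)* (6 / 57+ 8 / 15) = 140287 / 4081428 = 0.03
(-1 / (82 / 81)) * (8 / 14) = -162 / 287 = -0.56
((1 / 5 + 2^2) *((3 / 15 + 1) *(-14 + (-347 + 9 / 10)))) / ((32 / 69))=-15653547 / 4000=-3913.39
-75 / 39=-25 / 13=-1.92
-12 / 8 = -3 / 2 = -1.50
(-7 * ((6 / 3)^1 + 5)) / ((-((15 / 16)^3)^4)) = 13792273858822144 / 129746337890625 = 106.30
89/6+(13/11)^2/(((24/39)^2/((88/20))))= 31.06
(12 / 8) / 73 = 3 / 146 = 0.02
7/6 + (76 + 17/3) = 497/6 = 82.83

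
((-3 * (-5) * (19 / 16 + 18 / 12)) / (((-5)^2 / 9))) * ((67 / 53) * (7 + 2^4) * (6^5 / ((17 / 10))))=1739006172 / 901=1930084.54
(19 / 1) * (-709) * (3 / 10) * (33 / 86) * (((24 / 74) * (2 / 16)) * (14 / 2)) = -28006209 / 63640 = -440.07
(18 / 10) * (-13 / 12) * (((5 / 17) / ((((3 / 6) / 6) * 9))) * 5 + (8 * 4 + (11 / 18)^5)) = -14217429967 / 214151040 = -66.39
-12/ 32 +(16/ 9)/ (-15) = -533/ 1080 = -0.49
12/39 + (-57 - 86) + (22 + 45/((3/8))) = -9/13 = -0.69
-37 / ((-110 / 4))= 74 / 55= 1.35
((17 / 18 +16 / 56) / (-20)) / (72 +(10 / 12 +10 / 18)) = -31 / 36988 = -0.00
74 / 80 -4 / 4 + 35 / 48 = 0.65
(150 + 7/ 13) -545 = -5128/ 13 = -394.46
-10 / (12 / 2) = -5 / 3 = -1.67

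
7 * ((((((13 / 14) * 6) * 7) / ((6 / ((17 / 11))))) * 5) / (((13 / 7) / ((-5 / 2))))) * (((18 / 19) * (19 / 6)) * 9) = -562275 / 44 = -12778.98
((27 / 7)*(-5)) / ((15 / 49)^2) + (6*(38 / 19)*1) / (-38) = -19581 / 95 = -206.12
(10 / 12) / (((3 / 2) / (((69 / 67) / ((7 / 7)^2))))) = 115 / 201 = 0.57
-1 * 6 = -6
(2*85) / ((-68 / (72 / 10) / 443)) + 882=-7092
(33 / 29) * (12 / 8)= 99 / 58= 1.71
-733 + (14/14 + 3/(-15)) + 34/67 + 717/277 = -67657214/92795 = -729.10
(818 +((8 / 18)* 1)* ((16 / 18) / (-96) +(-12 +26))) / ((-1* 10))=-40057 / 486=-82.42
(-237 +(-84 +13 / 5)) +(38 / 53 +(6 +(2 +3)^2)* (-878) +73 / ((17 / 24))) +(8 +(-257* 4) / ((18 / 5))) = -1123509238 / 40545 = -27710.18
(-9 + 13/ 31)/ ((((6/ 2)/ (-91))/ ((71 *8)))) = 13749008/ 93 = 147838.80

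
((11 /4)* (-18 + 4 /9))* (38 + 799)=-80817 /2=-40408.50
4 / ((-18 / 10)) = -20 / 9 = -2.22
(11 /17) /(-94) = -11 /1598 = -0.01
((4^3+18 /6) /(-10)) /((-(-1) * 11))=-67 /110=-0.61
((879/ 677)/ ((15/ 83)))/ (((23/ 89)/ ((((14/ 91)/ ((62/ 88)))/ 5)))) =1.21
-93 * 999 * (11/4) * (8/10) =-1021977/5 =-204395.40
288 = 288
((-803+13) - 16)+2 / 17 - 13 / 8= -109821 / 136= -807.51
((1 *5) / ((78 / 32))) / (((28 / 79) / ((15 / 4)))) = 1975 / 91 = 21.70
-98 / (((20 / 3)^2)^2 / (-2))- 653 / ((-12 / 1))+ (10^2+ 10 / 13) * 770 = 121129044791 / 1560000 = 77646.82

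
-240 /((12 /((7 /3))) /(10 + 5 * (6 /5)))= -2240 /3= -746.67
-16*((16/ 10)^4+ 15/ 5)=-95536/ 625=-152.86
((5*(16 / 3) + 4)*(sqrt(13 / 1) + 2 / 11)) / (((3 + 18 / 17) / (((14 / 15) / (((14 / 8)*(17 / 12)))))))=10.77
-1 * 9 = -9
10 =10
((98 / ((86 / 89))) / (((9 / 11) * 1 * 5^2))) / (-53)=-47971 / 512775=-0.09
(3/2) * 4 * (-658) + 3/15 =-19739/5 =-3947.80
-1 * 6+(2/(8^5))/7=-688127/114688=-6.00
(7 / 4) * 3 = 21 / 4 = 5.25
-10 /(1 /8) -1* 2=-82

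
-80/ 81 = -0.99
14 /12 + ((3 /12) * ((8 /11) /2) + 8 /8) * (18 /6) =293 /66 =4.44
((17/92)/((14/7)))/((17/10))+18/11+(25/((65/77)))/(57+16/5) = 1234749/565708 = 2.18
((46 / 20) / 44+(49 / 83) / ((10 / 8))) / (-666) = -19157 / 24322320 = -0.00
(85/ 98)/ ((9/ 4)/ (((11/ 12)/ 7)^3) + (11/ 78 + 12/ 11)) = 0.00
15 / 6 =5 / 2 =2.50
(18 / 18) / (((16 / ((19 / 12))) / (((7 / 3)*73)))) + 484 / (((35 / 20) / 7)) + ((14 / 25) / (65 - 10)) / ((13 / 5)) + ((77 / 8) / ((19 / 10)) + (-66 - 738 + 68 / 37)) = 1673103506117 / 1447617600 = 1155.76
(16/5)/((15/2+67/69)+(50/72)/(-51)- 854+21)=-675648/174093925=-0.00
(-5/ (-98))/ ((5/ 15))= 15/ 98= 0.15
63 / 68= 0.93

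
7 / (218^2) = 7 / 47524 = 0.00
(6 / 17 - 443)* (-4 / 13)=30100 / 221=136.20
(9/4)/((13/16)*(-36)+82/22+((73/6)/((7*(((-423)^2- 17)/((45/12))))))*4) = -61993008/703209601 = -0.09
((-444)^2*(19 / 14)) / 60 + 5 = 156241 / 35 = 4464.03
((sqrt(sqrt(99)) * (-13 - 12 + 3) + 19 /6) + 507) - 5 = -22 * 11^(1 /4) * sqrt(3) + 3031 /6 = 435.77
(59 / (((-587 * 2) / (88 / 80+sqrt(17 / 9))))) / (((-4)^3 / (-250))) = -7375 * sqrt(17) / 112704 - 16225 / 75136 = -0.49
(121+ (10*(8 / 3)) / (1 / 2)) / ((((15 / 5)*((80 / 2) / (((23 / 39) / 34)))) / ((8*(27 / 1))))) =12029 / 2210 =5.44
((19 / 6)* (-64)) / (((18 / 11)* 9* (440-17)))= -0.03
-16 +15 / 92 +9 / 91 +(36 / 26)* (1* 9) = -27431 / 8372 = -3.28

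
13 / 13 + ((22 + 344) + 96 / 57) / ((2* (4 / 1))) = 3569 / 76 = 46.96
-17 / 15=-1.13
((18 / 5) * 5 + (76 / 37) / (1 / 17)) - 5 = 1773 / 37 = 47.92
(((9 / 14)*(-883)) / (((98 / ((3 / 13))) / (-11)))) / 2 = 262251 / 35672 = 7.35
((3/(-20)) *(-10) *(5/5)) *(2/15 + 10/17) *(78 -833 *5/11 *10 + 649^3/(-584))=-69707858741/136510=-510642.87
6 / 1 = 6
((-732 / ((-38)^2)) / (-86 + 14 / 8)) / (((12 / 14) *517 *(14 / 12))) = 732 / 62896669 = 0.00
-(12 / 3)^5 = -1024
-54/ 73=-0.74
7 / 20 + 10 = 207 / 20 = 10.35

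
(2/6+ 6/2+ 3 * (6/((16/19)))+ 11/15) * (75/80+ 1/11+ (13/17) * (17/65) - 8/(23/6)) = -53051981/2428800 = -21.84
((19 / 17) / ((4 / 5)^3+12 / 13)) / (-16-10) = -2375 / 79288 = -0.03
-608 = -608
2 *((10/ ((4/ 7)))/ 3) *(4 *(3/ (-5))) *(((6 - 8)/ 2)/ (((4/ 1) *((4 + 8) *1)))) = 0.58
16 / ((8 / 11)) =22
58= 58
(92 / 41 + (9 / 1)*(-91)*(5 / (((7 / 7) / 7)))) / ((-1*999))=1175173 / 40959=28.69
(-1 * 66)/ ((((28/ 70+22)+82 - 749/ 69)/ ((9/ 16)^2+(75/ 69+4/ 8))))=-1.34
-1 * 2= -2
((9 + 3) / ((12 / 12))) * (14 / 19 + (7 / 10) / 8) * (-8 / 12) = -1253 / 190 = -6.59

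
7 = 7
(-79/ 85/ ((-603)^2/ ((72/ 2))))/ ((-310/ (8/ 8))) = 158/ 532283175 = 0.00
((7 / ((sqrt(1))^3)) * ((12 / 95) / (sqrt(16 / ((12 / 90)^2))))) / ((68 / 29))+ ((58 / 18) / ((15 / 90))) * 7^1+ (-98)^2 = 471871309 / 48450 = 9739.35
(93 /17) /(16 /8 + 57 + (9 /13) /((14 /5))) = 0.09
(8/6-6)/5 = -14/15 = -0.93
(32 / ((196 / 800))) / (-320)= -20 / 49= -0.41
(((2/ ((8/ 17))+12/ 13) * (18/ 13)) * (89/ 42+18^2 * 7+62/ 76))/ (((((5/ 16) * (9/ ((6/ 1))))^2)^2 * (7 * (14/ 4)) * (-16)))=-15973856509952/ 18585669375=-859.47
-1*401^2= -160801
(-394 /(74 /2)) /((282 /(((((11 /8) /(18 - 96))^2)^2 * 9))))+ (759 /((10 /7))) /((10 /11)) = 1284071466959141971 /2197134758707200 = 584.43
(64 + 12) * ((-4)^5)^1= -77824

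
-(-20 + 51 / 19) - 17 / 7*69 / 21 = 8692 / 931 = 9.34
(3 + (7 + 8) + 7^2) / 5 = 67 / 5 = 13.40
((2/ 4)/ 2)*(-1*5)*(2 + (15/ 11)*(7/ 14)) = -295/ 88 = -3.35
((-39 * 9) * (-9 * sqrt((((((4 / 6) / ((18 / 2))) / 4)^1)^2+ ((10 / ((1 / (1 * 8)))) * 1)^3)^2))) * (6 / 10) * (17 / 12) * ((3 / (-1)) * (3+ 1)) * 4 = -329951232221 / 5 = -65990246444.20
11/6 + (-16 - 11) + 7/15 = -247/10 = -24.70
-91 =-91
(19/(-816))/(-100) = 19/81600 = 0.00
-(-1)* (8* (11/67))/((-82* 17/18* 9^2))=-88/420291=-0.00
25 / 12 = 2.08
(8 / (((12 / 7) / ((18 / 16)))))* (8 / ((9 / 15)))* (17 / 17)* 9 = 630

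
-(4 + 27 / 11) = -71 / 11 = -6.45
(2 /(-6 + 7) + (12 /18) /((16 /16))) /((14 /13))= 52 /21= 2.48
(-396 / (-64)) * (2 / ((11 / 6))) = 27 / 4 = 6.75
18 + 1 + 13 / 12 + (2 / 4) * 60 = 601 / 12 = 50.08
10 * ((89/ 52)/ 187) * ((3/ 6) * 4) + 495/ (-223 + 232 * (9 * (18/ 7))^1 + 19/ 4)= 2174973/ 7791355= 0.28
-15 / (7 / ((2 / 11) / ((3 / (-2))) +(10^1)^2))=-16480 / 77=-214.03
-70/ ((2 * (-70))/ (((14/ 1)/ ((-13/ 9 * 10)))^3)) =-250047/ 549250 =-0.46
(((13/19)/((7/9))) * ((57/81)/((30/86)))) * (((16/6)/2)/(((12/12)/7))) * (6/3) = 4472/135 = 33.13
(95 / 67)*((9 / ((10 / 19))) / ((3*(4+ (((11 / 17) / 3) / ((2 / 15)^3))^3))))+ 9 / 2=1142763277846845 / 253946789690666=4.50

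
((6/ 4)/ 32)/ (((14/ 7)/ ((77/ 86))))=231/ 11008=0.02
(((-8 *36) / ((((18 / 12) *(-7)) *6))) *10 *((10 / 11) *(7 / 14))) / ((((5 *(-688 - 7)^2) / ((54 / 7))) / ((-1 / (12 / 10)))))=-576 / 10414019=-0.00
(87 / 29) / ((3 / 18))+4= 22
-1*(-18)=18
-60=-60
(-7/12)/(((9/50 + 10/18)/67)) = -35175/662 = -53.13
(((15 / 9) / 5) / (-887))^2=1 / 7080921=0.00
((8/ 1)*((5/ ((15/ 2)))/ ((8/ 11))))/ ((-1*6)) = -11/ 9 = -1.22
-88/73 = -1.21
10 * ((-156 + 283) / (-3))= -1270 / 3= -423.33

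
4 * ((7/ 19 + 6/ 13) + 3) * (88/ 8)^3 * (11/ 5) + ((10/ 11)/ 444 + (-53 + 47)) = 135272481403/ 3015870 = 44853.55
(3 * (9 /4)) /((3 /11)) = 99 /4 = 24.75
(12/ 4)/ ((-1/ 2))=-6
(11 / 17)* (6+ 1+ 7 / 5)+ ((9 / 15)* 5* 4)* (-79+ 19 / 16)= -315627 / 340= -928.31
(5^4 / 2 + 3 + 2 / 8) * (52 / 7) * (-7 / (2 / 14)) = -114933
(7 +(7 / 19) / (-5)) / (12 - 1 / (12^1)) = 7896 / 13585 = 0.58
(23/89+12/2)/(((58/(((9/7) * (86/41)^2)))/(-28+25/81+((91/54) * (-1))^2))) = -74633256031/4920041574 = -15.17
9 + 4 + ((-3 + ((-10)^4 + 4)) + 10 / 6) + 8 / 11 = 330541 / 33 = 10016.39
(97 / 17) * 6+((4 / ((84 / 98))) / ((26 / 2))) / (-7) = 22664 / 663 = 34.18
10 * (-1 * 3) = -30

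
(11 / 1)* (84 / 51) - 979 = -16335 / 17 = -960.88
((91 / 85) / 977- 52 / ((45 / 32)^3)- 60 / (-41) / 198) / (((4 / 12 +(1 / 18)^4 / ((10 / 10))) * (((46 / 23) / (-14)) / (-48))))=-88181986714092288 / 4680725542625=-18839.38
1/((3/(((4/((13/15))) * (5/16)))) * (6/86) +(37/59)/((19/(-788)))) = -1205075/31167824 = -0.04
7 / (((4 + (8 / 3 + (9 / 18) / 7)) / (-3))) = -882 / 283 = -3.12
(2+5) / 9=7 / 9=0.78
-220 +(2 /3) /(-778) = -256741 /1167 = -220.00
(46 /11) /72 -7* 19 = -132.94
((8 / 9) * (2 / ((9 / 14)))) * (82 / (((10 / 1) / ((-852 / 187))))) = -2608256 / 25245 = -103.32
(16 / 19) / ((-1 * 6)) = -8 / 57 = -0.14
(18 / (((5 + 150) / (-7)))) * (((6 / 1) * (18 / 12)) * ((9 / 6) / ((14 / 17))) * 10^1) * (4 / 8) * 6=-12393 / 31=-399.77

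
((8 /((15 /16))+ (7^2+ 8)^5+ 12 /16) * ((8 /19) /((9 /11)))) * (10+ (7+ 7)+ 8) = 25415472879808 /2565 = 9908566424.88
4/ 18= 0.22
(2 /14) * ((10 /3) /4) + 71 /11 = 3037 /462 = 6.57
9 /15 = 3 /5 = 0.60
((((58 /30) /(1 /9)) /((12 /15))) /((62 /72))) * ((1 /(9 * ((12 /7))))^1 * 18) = 1827 /62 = 29.47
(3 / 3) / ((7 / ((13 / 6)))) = 13 / 42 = 0.31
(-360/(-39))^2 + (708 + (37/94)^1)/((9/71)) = 811183811/142974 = 5673.65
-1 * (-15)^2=-225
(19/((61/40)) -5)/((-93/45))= -6825/1891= -3.61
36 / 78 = 0.46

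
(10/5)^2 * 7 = 28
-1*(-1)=1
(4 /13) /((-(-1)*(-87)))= -4 /1131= -0.00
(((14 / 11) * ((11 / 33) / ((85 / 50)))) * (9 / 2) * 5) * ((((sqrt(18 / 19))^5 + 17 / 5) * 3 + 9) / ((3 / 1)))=1020600 * sqrt(38) / 1282633 + 6720 / 187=40.84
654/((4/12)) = 1962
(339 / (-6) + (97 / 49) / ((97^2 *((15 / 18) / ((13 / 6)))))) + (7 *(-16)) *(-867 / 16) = 285774151 / 47530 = 6012.50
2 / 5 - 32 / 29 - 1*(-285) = 41223 / 145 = 284.30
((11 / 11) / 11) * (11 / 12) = 1 / 12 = 0.08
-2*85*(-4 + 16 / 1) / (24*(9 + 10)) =-85 / 19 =-4.47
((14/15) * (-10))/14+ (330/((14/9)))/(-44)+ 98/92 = -8545/1932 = -4.42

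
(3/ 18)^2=1/ 36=0.03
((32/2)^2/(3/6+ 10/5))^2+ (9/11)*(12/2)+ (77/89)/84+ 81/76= 14636771407/1395075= 10491.75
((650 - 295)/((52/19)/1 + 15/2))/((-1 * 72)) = -6745/14004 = -0.48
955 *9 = 8595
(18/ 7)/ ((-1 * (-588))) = 3/ 686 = 0.00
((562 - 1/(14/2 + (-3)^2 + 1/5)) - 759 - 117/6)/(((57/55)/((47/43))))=-90689555/397062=-228.40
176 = 176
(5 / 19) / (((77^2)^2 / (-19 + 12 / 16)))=-365 / 2671631116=-0.00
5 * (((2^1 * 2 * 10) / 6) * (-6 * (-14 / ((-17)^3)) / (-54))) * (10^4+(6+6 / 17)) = 238151200 / 2255067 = 105.61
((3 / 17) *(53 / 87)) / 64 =53 / 31552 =0.00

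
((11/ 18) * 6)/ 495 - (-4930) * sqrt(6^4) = 23959801/ 135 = 177480.01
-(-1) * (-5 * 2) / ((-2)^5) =5 / 16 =0.31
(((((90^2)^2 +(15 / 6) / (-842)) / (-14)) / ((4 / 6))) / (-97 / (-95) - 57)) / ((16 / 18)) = 283399770587175 / 2006034688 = 141273.61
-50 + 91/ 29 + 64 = 497/ 29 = 17.14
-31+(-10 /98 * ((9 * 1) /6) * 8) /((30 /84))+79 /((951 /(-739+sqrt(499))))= -637858 /6657+79 * sqrt(499) /951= -93.96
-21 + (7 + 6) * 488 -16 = 6307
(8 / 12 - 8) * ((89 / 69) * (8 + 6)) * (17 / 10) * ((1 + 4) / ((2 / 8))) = -932008 / 207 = -4502.45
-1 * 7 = -7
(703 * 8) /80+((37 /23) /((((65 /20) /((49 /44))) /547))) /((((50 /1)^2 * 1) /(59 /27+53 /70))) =70.65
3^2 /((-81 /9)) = -1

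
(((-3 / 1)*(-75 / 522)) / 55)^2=25 / 407044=0.00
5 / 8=0.62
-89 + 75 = -14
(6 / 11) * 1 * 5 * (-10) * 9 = -2700 / 11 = -245.45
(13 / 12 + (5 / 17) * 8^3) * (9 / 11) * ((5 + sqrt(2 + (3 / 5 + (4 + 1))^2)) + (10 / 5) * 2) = 92823 * sqrt(834) / 3740 + 835407 / 748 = 1833.60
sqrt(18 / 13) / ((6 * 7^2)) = sqrt(26) / 1274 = 0.00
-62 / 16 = -31 / 8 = -3.88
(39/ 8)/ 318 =13/ 848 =0.02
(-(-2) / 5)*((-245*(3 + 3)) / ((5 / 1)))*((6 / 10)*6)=-10584 / 25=-423.36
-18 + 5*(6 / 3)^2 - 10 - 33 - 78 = -119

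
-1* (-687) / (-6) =-229 / 2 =-114.50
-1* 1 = -1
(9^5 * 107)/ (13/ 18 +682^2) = 13.58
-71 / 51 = -1.39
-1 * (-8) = 8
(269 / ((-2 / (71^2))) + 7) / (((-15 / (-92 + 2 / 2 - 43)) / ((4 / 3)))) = -24227468 / 3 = -8075822.67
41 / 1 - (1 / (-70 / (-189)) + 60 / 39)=4779 / 130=36.76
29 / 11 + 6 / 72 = 359 / 132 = 2.72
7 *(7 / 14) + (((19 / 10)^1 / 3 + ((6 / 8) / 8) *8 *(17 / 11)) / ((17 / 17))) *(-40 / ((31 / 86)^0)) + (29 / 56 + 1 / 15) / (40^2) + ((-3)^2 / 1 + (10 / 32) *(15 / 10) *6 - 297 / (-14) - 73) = -228454657 / 2112000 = -108.17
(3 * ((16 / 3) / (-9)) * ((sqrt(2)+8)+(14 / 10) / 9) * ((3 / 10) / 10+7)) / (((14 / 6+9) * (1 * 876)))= -258001 / 25130250-703 * sqrt(2) / 558450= -0.01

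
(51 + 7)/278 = 29/139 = 0.21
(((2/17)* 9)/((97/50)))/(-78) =-150/21437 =-0.01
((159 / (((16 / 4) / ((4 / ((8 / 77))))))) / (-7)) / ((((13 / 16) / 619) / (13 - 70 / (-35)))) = -32478930 / 13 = -2498379.23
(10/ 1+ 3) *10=130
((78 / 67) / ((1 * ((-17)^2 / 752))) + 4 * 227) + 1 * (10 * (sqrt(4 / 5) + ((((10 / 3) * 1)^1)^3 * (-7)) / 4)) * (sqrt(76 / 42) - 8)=17640260 / 19363 + 4 * (168 - sqrt(798)) * (4375 - 27 * sqrt(5)) / 567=5164.81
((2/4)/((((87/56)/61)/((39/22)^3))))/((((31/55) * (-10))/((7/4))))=-59101497/1740464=-33.96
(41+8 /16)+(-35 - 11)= -9 /2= -4.50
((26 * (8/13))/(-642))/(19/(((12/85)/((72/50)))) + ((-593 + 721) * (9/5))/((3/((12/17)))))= -680/6767001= -0.00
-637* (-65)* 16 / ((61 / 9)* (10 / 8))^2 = 9229.50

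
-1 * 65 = -65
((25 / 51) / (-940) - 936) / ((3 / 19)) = -170513087 / 28764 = -5928.00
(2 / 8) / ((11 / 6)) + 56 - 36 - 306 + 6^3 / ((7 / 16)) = 32009 / 154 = 207.85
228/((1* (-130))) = -114/65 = -1.75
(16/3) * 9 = 48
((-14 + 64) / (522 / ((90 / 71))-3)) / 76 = 125 / 77672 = 0.00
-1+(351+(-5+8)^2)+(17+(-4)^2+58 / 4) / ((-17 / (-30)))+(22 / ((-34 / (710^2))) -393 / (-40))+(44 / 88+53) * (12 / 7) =-1550036833 / 4760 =-325637.99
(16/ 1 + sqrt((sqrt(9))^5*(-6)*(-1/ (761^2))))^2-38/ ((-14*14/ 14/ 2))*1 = 864*sqrt(2)/ 761 + 1059801636/ 4053847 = 263.04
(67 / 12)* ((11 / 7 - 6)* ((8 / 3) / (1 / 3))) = -4154 / 21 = -197.81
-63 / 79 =-0.80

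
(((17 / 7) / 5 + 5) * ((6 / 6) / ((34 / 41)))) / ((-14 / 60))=-23616 / 833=-28.35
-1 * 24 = -24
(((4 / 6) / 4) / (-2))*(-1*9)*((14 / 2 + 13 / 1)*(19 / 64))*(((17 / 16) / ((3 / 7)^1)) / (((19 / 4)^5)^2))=609280 / 322687697779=0.00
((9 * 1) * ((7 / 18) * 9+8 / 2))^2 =18225 / 4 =4556.25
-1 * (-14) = 14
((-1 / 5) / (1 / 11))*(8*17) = -1496 / 5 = -299.20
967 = 967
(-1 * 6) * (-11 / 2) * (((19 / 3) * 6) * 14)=17556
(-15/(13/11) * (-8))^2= 1742400/169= 10310.06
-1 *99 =-99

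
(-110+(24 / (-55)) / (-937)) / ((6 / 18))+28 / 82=-696544108 / 2112935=-329.66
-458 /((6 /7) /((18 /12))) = -1603 /2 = -801.50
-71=-71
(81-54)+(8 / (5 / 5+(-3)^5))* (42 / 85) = 277527 / 10285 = 26.98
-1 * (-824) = 824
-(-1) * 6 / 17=6 / 17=0.35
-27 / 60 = -9 / 20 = -0.45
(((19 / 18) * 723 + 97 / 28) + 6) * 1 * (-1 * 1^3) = -772.63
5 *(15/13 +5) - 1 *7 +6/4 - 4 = 553/26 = 21.27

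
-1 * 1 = -1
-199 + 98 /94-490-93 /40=-1297731 /1880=-690.28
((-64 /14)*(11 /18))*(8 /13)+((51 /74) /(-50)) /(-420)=-104190011 /60606000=-1.72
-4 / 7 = -0.57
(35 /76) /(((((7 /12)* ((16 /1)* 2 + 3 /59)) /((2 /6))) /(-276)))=-81420 /35929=-2.27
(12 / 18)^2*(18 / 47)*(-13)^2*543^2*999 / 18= 22124289564 / 47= 470729565.19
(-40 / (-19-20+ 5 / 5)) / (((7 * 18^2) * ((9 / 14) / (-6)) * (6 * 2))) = -0.00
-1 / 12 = -0.08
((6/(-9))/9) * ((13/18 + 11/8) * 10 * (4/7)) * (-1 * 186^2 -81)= 5818030/189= 30783.23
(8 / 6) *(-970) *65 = -252200 / 3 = -84066.67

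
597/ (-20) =-597/ 20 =-29.85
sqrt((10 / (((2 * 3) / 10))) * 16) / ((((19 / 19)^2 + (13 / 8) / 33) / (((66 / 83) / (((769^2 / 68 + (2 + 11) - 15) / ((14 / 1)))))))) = 7372288 * sqrt(6) / 906190265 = 0.02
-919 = -919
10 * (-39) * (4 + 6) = -3900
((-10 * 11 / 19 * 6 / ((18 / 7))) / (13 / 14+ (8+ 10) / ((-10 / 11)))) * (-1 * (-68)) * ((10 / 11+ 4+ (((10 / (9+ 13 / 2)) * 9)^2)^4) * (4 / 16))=336587608017781539035400 / 21406712148731659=15723461.21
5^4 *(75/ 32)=46875/ 32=1464.84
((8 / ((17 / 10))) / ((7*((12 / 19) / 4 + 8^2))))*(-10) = -0.10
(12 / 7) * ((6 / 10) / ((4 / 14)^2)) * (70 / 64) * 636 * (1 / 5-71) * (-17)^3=60975552519 / 20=3048777625.95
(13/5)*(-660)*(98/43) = -168168/43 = -3910.88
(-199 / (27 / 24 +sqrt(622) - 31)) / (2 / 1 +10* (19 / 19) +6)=32* sqrt(622) / 783 +956 / 783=2.24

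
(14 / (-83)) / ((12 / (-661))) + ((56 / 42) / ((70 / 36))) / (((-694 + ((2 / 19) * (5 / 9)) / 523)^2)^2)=150202222954052107155175146693217307 / 16166135083443732726591146217802080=9.29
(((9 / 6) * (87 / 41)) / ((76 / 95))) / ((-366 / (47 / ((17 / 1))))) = -20445 / 680272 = -0.03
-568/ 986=-284/ 493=-0.58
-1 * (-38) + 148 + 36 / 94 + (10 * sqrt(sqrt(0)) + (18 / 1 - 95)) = 5141 / 47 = 109.38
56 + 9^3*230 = 167726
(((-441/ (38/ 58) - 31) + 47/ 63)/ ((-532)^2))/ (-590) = 841921/ 199880039520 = 0.00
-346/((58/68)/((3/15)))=-81.13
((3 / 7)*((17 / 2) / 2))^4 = 6765201 / 614656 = 11.01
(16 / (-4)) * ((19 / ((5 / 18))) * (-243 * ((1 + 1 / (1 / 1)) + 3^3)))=9640296 / 5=1928059.20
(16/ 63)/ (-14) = -8/ 441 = -0.02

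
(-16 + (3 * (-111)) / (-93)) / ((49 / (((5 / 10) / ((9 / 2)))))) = -0.03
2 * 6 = 12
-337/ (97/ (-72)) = 24264/ 97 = 250.14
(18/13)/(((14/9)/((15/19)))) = 1215/1729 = 0.70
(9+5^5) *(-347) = -1087498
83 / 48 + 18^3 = 280019 / 48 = 5833.73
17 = 17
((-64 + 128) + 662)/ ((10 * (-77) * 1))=-0.94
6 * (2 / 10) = 1.20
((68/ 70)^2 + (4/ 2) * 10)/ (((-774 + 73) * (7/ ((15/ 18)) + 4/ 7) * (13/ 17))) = -0.00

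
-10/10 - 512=-513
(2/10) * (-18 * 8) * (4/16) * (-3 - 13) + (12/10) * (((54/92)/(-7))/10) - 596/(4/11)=-12266671/8050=-1523.81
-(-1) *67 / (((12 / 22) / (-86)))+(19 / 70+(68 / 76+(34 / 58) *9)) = -1221576463 / 115710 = -10557.22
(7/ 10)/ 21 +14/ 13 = 433/ 390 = 1.11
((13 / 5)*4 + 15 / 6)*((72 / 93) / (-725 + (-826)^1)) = -516 / 80135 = -0.01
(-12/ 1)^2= 144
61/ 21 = 2.90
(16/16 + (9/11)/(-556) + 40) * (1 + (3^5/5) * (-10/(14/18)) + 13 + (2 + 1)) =-152418355/6116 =-24921.25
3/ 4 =0.75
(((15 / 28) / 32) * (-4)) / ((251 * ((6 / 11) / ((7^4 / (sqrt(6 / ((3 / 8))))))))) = -18865 / 64256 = -0.29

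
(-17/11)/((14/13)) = -221/154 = -1.44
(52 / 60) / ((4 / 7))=91 / 60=1.52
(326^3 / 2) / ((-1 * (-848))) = 4330747 / 212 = 20428.05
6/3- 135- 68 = -201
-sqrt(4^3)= -8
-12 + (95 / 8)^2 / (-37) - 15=-72961 / 2368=-30.81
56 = 56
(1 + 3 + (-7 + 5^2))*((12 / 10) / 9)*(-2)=-88 / 15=-5.87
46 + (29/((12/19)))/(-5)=2209/60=36.82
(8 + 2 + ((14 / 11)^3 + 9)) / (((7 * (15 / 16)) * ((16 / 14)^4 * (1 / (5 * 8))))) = 9615319 / 127776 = 75.25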